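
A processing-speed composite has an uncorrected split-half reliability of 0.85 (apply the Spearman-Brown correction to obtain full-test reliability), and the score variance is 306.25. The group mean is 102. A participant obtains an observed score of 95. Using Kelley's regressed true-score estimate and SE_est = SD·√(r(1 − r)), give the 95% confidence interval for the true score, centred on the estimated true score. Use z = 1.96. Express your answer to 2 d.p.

[86.21, 104.93]

SD = √306.25 ≈ 17.500
Full-length reliability (Spearman-Brown) = 2(0.85)/(1+0.85) ≈ 0.919
T̂ = 0.919(95) + 0.081(102) ≈ 95.568
SE_est = SD × √(r(1 − r)) = 17.500 × √0.075 ≈ 17.500 × 0.273 ≈ 4.777
95% CI: 95.568 ± 9.363 ≈ (86.205, 104.930)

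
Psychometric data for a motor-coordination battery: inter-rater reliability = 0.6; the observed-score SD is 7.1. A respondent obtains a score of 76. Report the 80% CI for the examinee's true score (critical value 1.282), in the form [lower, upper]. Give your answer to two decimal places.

SEM = 7.1000·√(1 − 0.6000) ≈ 4.4904
1.282 · SEM ≈ 5.7567
80% CI: 76 ± 5.7567 = [70.2433, 81.7567]

[70.24, 81.76]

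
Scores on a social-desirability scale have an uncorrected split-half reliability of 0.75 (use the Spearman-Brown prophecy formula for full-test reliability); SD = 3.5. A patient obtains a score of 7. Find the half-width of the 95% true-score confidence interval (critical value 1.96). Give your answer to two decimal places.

r_full = 2·0.75 / (1 + 0.75) ≃ 0.857
SEM = 3.500·√(1 − 0.857) ≃ 1.323
Margin = 1.96 · 1.323 ≃ 2.593

2.59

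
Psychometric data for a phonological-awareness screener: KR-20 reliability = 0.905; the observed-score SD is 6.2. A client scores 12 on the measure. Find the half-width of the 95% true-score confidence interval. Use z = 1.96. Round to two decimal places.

3.75

SEM = 6.20000 * √(1 − 0.90500) = 6.20000 * √0.09500 ≈ 6.20000 * 0.30822 ≈ 1.91097
Margin = 1.96 * 1.91097 ≈ 3.74550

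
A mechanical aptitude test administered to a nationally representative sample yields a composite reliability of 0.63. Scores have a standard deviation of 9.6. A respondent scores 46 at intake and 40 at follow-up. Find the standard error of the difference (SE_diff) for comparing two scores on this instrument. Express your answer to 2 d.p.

8.26

The standard error of measurement is 9.60000·√(1 − 0.63000) ≈ 9.60000·0.60828 ≈ 5.83945.
SE_diff = SEM · √2 ≈ 5.83945 · 1.41421 ≈ 8.25823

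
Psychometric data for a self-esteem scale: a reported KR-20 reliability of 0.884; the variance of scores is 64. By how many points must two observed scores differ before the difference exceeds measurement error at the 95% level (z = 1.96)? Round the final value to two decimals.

SD = √64 = 8.0000
SEM = 8.0000 · √(1 − 0.8840) = 8.0000 · √0.1160 ≈ 8.0000 · 0.3406 ≈ 2.7247
Standard error of the difference = 2.7247·√2 ≈ 3.8533
Smallest detectable difference = 1.96·3.8533 ≈ 7.5525

7.55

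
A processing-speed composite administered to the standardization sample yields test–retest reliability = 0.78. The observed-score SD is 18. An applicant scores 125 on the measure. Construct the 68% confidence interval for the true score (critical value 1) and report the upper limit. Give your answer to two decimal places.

SEM = 18.000 · √(1 − 0.780) = 18.000 · √0.220 ≈ 18.000 · 0.469 ≈ 8.443
Margin = 1 · 8.443 ≈ 8.443
Upper limit = 125 + 8.443 ≈ 133.443

133.44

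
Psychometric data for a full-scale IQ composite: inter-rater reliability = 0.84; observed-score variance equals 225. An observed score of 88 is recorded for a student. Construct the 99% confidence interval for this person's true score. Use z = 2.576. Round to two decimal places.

[72.54, 103.46]

SD = √225 = 15.000
The standard error of measurement is 15.000·√(1 − 0.840) ≃ 15.000·0.400 ≃ 6.000.
Half-width = 2.576·6.000 ≃ 15.456
99% CI: 88 ± 15.456 = [72.544, 103.456]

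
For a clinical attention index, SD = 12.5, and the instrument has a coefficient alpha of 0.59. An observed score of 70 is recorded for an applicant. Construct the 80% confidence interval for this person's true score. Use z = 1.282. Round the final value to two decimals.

[59.74, 80.26]

SEM = 12.5000 * √(1 − 0.5900) = 12.5000 * √0.4100 ≃ 12.5000 * 0.6403 ≃ 8.0039
Half-width = 1.282*8.0039 ≃ 10.2610
80% CI: 70 ± 10.2610 = [59.7390, 80.2610]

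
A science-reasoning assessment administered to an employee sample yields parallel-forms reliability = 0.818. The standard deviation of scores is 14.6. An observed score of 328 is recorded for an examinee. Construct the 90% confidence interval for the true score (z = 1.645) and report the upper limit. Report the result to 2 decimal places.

The standard error of measurement is 14.60000*√(1 − 0.81800) ≈ 14.60000*0.42661 ≈ 6.22857.
1.645 * SEM ≈ 10.24600
Upper limit = 328 + 10.24600 ≈ 338.24600

338.25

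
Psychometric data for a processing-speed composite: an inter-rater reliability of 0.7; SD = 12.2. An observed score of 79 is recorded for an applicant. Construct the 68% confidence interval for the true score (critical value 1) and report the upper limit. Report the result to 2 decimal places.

85.68

SEM = 12.2000·√(1 − 0.7000) ≈ 6.6822
1 · SEM ≈ 6.6822
Upper bound: 79 + 6.6822 = 85.6822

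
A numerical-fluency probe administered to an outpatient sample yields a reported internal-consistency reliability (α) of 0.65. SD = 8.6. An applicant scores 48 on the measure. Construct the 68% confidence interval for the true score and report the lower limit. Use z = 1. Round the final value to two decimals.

42.91

SEM = 8.600*√(1 − 0.650) ≈ 5.088
1 * SEM ≈ 5.088
Lower bound: 48 − 5.088 = 42.912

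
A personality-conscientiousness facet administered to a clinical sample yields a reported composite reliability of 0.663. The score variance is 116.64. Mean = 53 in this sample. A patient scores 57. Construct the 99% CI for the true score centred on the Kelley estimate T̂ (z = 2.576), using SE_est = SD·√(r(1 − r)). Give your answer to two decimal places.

[42.50, 68.80]

SD = √116.64 = 10.8000
Estimated true score = 0.6630·57 + (1 − 0.6630)·53 ≃ 55.6520
SE_est = SD · √(r(1 − r)) = 10.8000 · √0.2234 ≃ 10.8000 · 0.4727 ≃ 5.1050
99% CI: 55.6520 ± 13.1505 ≃ (42.5015, 68.8025)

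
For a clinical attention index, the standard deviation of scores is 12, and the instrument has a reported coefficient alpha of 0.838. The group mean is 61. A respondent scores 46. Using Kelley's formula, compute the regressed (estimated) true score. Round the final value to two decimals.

Estimated true score = 0.83800·46 + (1 − 0.83800)·61 ≃ 48.43000

48.43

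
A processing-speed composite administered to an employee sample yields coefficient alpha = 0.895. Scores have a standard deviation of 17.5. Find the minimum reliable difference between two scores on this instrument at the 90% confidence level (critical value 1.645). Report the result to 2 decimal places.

SEM = 17.500 · √(1 − 0.895) = 17.500 · √0.105 ≈ 17.500 · 0.324 ≈ 5.671
SE_diff = √2 · SEM ≈ 8.020
Minimum reliable difference = 1.645 · SE_diff ≈ 1.645 · 8.020 ≈ 13.192

13.19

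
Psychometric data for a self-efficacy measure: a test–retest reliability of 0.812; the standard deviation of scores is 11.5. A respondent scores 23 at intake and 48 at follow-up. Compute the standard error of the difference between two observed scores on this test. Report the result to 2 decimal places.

7.05

SEM = 11.500 * √(1 − 0.812) = 11.500 * √0.188 ≈ 11.500 * 0.434 ≈ 4.986
SE_diff = √2 * SEM ≈ 7.052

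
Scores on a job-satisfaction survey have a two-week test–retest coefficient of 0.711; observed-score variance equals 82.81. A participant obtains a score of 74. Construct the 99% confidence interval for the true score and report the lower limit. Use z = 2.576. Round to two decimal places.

σ = 82.81^(1/2) = 9.1000
SEM = 9.1000 * √(1 − 0.7110) = 9.1000 * √0.2890 ≈ 9.1000 * 0.5376 ≈ 4.8920
2.576 * SEM ≈ 12.6019
Lower limit = 74 − 12.6019 ≈ 61.3981

61.40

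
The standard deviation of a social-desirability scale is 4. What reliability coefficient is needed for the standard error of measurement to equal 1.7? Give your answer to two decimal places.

r = 1 − (1.700/4)² ≈ 1 − 0.181 ≈ 0.819

0.82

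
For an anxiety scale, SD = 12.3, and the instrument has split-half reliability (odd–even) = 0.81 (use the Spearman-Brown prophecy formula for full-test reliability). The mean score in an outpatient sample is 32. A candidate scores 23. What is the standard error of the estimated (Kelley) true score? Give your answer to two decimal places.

Spearman-Brown: r = 2(0.81) / (1 + 0.81) = 1.620 / 1.810 ≃ 0.895
SE_est = SD · √(r(1 − r)) = 12.300 · √0.094 ≃ 12.300 · 0.307 ≃ 3.770

3.77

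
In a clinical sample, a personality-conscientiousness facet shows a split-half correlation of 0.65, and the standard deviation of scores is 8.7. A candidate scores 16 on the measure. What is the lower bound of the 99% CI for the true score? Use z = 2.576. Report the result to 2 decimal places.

5.68

r_full = 2·0.65 / (1 + 0.65) ≈ 0.78788
The standard error of measurement is 8.70000·√(1 − 0.78788) ≈ 8.70000·0.46057 ≈ 4.00693.
Half-width = 2.576·4.00693 ≈ 10.32184
Lower bound: 16 − 10.32184 = 5.67816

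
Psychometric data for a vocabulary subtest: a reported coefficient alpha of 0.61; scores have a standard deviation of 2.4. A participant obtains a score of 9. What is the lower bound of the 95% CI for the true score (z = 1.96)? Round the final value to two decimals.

6.06

SEM = 2.400·√(1 − 0.610) ≃ 1.499
1.96 · SEM ≃ 2.938
Lower bound: 9 − 2.938 = 6.062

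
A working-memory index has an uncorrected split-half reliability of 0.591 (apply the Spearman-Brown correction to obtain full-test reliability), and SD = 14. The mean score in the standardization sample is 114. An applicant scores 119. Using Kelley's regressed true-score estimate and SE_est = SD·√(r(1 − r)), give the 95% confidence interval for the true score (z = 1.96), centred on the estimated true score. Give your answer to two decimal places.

Spearman-Brown: r = 2(0.591) / (1 + 0.591) = 1.182 / 1.591 ≈ 0.743
T̂ = 0.743(119) + 0.257(114) ≈ 117.715
SE_est = SD * √(r(1 − r)) = 14.000 * √0.191 ≈ 14.000 * 0.437 ≈ 6.118
CI = 117.715 ± 1.96 * 6.118 → [105.723, 129.706]

[105.72, 129.71]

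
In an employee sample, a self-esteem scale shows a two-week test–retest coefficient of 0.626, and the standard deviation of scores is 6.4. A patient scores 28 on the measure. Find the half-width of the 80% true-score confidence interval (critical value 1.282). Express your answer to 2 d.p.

5.02

The standard error of measurement is 6.400*√(1 − 0.626) ≈ 6.400*0.612 ≈ 3.914.
Margin = 1.282 * 3.914 ≈ 5.018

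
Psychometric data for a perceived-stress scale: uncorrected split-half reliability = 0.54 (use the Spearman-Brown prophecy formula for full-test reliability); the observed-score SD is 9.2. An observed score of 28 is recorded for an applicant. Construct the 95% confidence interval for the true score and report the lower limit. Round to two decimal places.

r_full = 2·0.54 / (1 + 0.54) ≈ 0.7013
SEM = 9.2000 × √(1 − 0.7013) = 9.2000 × √0.2987 ≈ 9.2000 × 0.5465 ≈ 5.0281
1.96 × SEM ≈ 9.8551
Lower limit = 28 − 9.8551 ≈ 18.1449

18.14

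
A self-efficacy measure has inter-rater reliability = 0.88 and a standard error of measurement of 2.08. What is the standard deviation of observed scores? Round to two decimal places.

6.00

SD = 2.08 / √(1 − 0.88) ≈ 6.004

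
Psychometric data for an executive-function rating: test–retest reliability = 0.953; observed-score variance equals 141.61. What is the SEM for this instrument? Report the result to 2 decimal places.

SD = √141.61 = 11.90000
SEM = 11.90000 · √(1 − 0.95300) = 11.90000 · √0.04700 ≃ 11.90000 · 0.21679 ≃ 2.57986

2.58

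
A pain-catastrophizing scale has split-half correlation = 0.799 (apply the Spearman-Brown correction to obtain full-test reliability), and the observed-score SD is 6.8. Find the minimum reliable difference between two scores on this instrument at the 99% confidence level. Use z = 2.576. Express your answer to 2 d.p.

8.28

r_full = 2·0.799 / (1 + 0.799) ≈ 0.888
The standard error of measurement is 6.800*√(1 − 0.888) ≈ 6.800*0.334 ≈ 2.273.
Standard error of the difference = 2.273·√2 ≈ 3.214
Minimum reliable difference = 2.576 * SE_diff ≈ 2.576 * 3.214 ≈ 8.280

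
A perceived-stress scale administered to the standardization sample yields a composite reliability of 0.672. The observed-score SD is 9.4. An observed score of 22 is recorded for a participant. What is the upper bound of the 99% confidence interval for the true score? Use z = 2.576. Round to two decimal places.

35.87

SEM = 9.40000*√(1 − 0.67200) ≈ 5.38350
Margin = 2.576 * 5.38350 ≈ 13.86790
Upper bound: 22 + 13.86790 = 35.86790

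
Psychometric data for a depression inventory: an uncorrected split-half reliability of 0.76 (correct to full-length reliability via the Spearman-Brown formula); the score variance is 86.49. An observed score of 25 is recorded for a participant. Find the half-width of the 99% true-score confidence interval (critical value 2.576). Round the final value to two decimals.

8.85

SD = √86.49 ≃ 9.3000
Full-length reliability (Spearman-Brown) = 2(0.76)/(1+0.76) ≃ 0.8636
SEM = 9.3000*√(1 − 0.8636) ≃ 3.4343
2.576 * SEM ≃ 8.8466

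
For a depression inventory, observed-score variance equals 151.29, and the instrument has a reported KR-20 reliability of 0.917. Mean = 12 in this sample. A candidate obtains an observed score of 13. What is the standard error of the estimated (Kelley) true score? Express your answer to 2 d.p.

3.39

SD = √151.29 ≃ 12.300
SE_est = 12.300*√(0.917*0.083) ≃ 3.393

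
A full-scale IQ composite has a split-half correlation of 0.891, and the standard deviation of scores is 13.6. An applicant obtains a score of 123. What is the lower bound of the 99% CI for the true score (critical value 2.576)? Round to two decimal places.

114.59

r_full = 2·0.891 / (1 + 0.891) ≈ 0.9424
SEM = 13.6000×√(1 − 0.9424) ≈ 3.2652
Half-width = 2.576×3.2652 ≈ 8.4111
Lower bound: 123 − 8.4111 = 114.5889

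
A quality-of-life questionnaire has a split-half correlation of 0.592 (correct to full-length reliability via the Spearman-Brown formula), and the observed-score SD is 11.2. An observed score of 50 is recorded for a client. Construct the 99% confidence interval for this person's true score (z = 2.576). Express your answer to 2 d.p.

[35.39, 64.61]

r_full = 2·0.592 / (1 + 0.592) ≈ 0.744
The standard error of measurement is 11.200*√(1 − 0.744) ≈ 11.200*0.506 ≈ 5.670.
Margin = 2.576 * 5.670 ≈ 14.606
99% CI: 50 ± 14.606 = [35.394, 64.606]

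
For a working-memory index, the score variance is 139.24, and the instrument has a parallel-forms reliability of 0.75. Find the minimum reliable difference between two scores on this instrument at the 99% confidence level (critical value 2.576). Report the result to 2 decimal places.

21.49

SD = √139.24 = 11.800
SEM = 11.800 · √(1 − 0.750) = 11.800 · √0.250 ≃ 11.800 · 0.500 ≃ 5.900
SE_diff = √2 · SEM ≃ 8.344
Smallest detectable difference = 2.576·8.344 ≃ 21.494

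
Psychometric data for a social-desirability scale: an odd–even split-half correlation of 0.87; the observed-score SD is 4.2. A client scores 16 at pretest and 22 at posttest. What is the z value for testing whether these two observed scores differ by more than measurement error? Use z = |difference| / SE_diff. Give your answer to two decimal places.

r_full = 2·0.87 / (1 + 0.87) ≈ 0.930
SEM = 4.200 · √(1 − 0.930) = 4.200 · √0.070 ≈ 4.200 · 0.264 ≈ 1.107
SE_diff = SEM · √2 ≈ 1.107 · 1.414 ≈ 1.566
z = 6 / 1.566 ≈ 3.831

3.83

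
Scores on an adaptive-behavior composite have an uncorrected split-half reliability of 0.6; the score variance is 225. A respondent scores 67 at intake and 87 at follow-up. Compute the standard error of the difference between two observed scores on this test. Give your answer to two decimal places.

10.61

SD = √225 = 15.0000
Spearman-Brown: r = 2(0.6) / (1 + 0.6) = 1.2000 / 1.6000 ≈ 0.7500
SEM = 15.0000*√(1 − 0.7500) ≈ 7.5000
Standard error of the difference = 7.5000·√2 ≈ 10.6066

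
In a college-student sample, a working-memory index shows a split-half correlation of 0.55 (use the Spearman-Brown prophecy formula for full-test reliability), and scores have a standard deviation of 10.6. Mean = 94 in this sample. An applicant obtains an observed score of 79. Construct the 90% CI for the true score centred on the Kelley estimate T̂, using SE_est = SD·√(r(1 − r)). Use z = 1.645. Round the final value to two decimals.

r_full = 2·0.55 / (1 + 0.55) ≈ 0.710
T̂ = 0.710(79) + 0.290(94) ≈ 83.355
SE_est = SD · √(r(1 − r)) = 10.600 · √0.206 ≈ 10.600 · 0.454 ≈ 4.811
90% CI: 83.355 ± 7.915 ≈ (75.440, 91.270)

[75.44, 91.27]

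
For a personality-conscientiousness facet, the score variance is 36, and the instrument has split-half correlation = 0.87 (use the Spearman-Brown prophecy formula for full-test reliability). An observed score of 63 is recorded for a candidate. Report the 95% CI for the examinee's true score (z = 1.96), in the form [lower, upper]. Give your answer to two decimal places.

[59.90, 66.10]

σ = 36^(1/2) = 6.000
Spearman-Brown: r = 2(0.87) / (1 + 0.87) = 1.740 / 1.870 ≃ 0.930
SEM = 6.000 * √(1 − 0.930) = 6.000 * √0.070 ≃ 6.000 * 0.264 ≃ 1.582
Margin = 1.96 * 1.582 ≃ 3.101
CI = 63 ± 3.101 → [59.899, 66.101]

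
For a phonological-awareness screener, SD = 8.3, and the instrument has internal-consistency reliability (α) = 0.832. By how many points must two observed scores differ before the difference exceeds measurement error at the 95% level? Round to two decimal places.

SEM = 8.3000×√(1 − 0.8320) ≃ 3.4020
SE_diff = √2 × SEM ≃ 4.8111
Minimum reliable difference = 1.96 × SE_diff ≃ 1.96 × 4.8111 ≃ 9.4298

9.43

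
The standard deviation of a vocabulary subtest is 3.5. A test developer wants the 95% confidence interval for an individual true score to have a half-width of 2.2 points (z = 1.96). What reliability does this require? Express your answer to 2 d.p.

Required SEM = 2.2 / 1.96 ≃ 1.122
r = 1 − (SEM / SD)² = 1 − (1.122 / 3.5)² ≃ 1 − 0.103 ≃ 0.897

0.90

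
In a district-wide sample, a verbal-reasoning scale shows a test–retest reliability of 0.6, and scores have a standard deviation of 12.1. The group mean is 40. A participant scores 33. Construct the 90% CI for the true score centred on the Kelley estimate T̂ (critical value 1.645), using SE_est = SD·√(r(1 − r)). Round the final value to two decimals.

T̂ = r·X + (1 − r)·M = 0.60000·33 + 0.40000·40 = 19.80000 + 16.00000 ≈ 35.80000
SE_est = 12.10000·√(0.60000·0.40000) ≈ 5.92777
CI = 35.80000 ± 1.645 · 5.92777 → [26.04883, 45.55117]

[26.05, 45.55]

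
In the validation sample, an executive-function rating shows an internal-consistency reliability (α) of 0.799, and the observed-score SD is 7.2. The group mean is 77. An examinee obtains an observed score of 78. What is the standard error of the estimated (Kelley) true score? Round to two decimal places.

2.89

SE_est = 7.200×√(0.799×0.201) ≈ 2.885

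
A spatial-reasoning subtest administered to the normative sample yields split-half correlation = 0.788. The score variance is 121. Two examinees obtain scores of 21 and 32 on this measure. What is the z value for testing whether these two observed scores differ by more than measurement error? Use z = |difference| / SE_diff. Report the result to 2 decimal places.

2.05

σ = 121^(1/2) = 11.00000
Spearman-Brown: r = 2(0.788) / (1 + 0.788) = 1.57600 / 1.78800 ≃ 0.88143
SEM = 11.00000 × √(1 − 0.88143) = 11.00000 × √0.11857 ≃ 11.00000 × 0.34434 ≃ 3.78771
SE_diff = √2 × SEM ≃ 5.35663
z = 11 / 5.35663 ≃ 2.05353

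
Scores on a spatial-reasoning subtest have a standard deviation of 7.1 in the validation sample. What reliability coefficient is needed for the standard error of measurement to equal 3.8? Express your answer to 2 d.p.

0.71

r = 1 − (3.8000/7.1)² ≈ 1 − 0.2865 ≈ 0.7135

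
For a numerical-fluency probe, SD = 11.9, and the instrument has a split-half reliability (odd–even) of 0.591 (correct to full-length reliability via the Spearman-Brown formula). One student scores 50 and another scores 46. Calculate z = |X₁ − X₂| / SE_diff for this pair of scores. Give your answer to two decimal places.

0.47

r_full = 2·0.591 / (1 + 0.591) ≈ 0.7429
SEM = 11.9000×√(1 − 0.7429) ≈ 6.0336
SE_diff = SEM × √2 ≈ 6.0336 × 1.4142 ≈ 8.5327
z = |50 − 46| / 8.5327 = 4 / 8.5327 ≈ 0.4688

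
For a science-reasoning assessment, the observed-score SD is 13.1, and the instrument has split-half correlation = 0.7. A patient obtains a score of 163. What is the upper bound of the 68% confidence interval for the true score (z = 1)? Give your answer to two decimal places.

Spearman-Brown: r = 2(0.7) / (1 + 0.7) = 1.40000 / 1.70000 ≈ 0.82353
The standard error of measurement is 13.10000·√(1 − 0.82353) ≈ 13.10000·0.42008 ≈ 5.50310.
1 · SEM ≈ 5.50310
Upper limit = 163 + 5.50310 ≈ 168.50310

168.50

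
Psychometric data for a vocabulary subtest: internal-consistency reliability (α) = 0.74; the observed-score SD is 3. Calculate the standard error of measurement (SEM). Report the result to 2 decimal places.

1.53

SEM = 3.0000×√(1 − 0.7400) ≃ 1.5297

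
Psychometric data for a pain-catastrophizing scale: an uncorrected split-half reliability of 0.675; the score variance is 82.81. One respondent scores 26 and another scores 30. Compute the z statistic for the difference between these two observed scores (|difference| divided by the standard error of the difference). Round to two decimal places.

σ = 82.81^(1/2) = 9.100
Spearman-Brown: r = 2(0.675) / (1 + 0.675) = 1.350 / 1.675 ≈ 0.806
SEM = 9.100×√(1 − 0.806) ≈ 4.008
Standard error of the difference = 4.008·√2 ≈ 5.669
z = 4 / 5.669 ≈ 0.706

0.71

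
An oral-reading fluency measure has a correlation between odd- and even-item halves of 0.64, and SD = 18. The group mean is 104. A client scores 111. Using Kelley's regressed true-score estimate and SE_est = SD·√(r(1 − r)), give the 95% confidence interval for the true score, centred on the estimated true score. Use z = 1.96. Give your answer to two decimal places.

r_full = 2·0.64 / (1 + 0.64) ≃ 0.780
T̂ = 0.780(111) + 0.220(104) ≃ 109.463
SE_est = 18.000*√(0.780*0.220) ≃ 7.450
CI = 109.463 ± 1.96 * 7.450 → [94.860, 124.066]

[94.86, 124.07]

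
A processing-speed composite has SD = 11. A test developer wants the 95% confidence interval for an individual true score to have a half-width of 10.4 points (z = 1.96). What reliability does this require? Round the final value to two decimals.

0.77

SEM needed = half-width / z = 10.4/1.96 ≃ 5.3061
r = 1 − (5.3061/11)² ≃ 1 − 0.2327 ≃ 0.7673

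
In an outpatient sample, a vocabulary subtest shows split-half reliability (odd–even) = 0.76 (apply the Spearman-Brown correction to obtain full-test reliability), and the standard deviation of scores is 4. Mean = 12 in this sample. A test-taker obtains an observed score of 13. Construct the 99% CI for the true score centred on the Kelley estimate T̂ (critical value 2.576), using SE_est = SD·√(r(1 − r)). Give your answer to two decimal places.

Full-length reliability (Spearman-Brown) = 2(0.76)/(1+0.76) ≈ 0.8636
T̂ = 0.8636(13) + 0.1364(12) ≈ 12.8636
SE_est = SD · √(r(1 − r)) = 4.0000 · √0.1178 ≈ 4.0000 · 0.3432 ≈ 1.3727
99% CI: 12.8636 ± 3.5361 ≈ (9.3276, 16.3997)

[9.33, 16.40]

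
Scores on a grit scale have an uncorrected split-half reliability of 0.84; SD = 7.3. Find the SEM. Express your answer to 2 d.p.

r_full = 2·0.84 / (1 + 0.84) ≈ 0.913
The standard error of measurement is 7.300*√(1 − 0.913) ≈ 7.300*0.295 ≈ 2.153.

2.15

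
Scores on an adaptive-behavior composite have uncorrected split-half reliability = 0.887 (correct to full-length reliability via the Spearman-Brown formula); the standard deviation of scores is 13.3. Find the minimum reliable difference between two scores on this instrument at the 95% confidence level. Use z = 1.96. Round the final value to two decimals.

9.02

r_full = 2·0.887 / (1 + 0.887) ≈ 0.9401
SEM = 13.3000 * √(1 − 0.9401) = 13.3000 * √0.0599 ≈ 13.3000 * 0.2447 ≈ 3.2547
SE_diff = √2 * SEM ≈ 4.6028
Smallest detectable difference = 1.96*4.6028 ≈ 9.0214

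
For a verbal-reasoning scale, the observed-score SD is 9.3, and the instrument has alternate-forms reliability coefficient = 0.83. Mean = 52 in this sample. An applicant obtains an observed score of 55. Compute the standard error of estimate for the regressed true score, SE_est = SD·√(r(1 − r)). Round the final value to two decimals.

SE_est = SD * √(r(1 − r)) = 9.300 * √0.141 ≈ 9.300 * 0.376 ≈ 3.493

3.49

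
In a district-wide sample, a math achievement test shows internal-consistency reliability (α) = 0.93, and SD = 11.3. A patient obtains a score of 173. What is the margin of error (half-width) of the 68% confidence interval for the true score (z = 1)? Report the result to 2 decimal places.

2.99

SEM = 11.300 * √(1 − 0.930) = 11.300 * √0.070 ≃ 11.300 * 0.265 ≃ 2.990
1 * SEM ≃ 2.990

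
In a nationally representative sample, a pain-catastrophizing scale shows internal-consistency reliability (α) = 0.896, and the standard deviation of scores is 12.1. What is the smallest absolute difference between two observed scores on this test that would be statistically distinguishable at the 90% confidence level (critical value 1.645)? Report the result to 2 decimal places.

SEM = 12.10000*√(1 − 0.89600) ≈ 3.90213
SE_diff = SEM * √2 ≈ 3.90213 * 1.41421 ≈ 5.51845
Minimum reliable difference = 1.645 * SE_diff ≈ 1.645 * 5.51845 ≈ 9.07785

9.08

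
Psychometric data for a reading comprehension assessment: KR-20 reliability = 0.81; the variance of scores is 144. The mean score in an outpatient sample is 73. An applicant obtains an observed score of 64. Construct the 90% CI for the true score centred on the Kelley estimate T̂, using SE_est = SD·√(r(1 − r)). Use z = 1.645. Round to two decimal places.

SD = √144 = 12.000
T̂ = r·X + (1 − r)·M = 0.810×64 + 0.190×73 = 51.840 + 13.870 ≈ 65.710
SE_est = 12.000×√(0.810×0.190) ≈ 4.708
90% CI: 65.710 ± 7.744 ≈ (57.966, 73.454)

[57.97, 73.45]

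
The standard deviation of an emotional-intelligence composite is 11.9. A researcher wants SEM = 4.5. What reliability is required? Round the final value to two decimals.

0.86

Required reliability = 1 − (SEM/SD)² = 1 − 0.1430 ≈ 0.8570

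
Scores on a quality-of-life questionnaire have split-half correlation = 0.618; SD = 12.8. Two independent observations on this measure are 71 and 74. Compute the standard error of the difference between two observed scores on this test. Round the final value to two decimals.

8.80

r_full = 2·0.618 / (1 + 0.618) ≈ 0.76391
SEM = 12.80000 × √(1 − 0.76391) = 12.80000 × √0.23609 ≈ 12.80000 × 0.48589 ≈ 6.21946
SE_diff = SEM × √2 ≈ 6.21946 × 1.41421 ≈ 8.79564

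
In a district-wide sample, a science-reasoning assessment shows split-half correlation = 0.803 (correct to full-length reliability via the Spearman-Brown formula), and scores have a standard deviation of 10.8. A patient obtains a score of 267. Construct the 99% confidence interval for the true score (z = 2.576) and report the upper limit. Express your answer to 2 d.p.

Full-length reliability (Spearman-Brown) = 2(0.803)/(1+0.803) ≈ 0.8907
SEM = 10.8000 × √(1 − 0.8907) = 10.8000 × √0.1093 ≈ 10.8000 × 0.3305 ≈ 3.5699
Margin = 2.576 × 3.5699 ≈ 9.1961
Upper limit = 267 + 9.1961 ≈ 276.1961

276.20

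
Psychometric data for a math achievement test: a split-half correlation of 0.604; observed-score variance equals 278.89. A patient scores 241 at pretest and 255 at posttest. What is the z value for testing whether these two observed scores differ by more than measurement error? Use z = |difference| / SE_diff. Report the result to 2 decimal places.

σ = 278.89^(1/2) = 16.70000
Full-length reliability (Spearman-Brown) = 2(0.604)/(1+0.604) ≈ 0.75312
SEM = 16.70000 × √(1 − 0.75312) = 16.70000 × √0.24688 ≈ 16.70000 × 0.49687 ≈ 8.29778
SE_diff = SEM × √2 ≈ 8.29778 × 1.41421 ≈ 11.73483
z = |241 − 255| / 11.73483 = 14 / 11.73483 ≈ 1.19303

1.19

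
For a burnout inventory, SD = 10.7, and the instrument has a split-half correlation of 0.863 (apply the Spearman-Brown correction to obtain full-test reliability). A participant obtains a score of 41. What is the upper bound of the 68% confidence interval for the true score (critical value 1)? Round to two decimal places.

43.90

Spearman-Brown: r = 2(0.863) / (1 + 0.863) = 1.7260 / 1.8630 ≃ 0.9265
SEM = 10.7000 × √(1 − 0.9265) = 10.7000 × √0.0735 ≃ 10.7000 × 0.2712 ≃ 2.9016
Half-width = 1×2.9016 ≃ 2.9016
Upper limit = 41 + 2.9016 ≃ 43.9016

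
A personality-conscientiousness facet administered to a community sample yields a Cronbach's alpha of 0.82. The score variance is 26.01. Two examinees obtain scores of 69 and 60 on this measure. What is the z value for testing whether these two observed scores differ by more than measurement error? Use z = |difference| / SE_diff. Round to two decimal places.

SD = √26.01 = 5.10000
SEM = 5.10000 · √(1 − 0.82000) = 5.10000 · √0.18000 ≈ 5.10000 · 0.42426 ≈ 2.16375
SE_diff = √2 · SEM ≈ 3.06000
z = |69 − 60| / 3.06000 = 9 / 3.06000 ≈ 2.94118

2.94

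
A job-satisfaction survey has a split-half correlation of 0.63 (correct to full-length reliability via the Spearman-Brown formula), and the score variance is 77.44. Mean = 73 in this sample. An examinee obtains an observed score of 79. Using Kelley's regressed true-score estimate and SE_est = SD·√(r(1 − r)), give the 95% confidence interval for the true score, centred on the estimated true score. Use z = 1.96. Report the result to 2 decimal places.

SD = √77.44 = 8.800
Spearman-Brown: r = 2(0.63) / (1 + 0.63) = 1.260 / 1.630 ≃ 0.773
Estimated true score = 0.773*79 + (1 − 0.773)*73 ≃ 77.638
SE_est = SD * √(r(1 − r)) = 8.800 * √0.175 ≃ 8.800 * 0.419 ≃ 3.686
CI = 77.638 ± 1.96 * 3.686 → [70.413, 84.863]

[70.41, 84.86]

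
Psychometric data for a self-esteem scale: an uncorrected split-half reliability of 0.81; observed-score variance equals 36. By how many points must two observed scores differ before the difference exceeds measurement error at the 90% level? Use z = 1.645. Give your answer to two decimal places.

SD = √36 ≈ 6.00000
Spearman-Brown: r = 2(0.81) / (1 + 0.81) = 1.62000 / 1.81000 ≈ 0.89503
SEM = 6.00000 × √(1 − 0.89503) = 6.00000 × √0.10497 ≈ 6.00000 × 0.32399 ≈ 1.94397
SE_diff = √2 × SEM ≈ 2.74918
Minimum reliable difference = 1.645 × SE_diff ≈ 1.645 × 2.74918 ≈ 4.52241

4.52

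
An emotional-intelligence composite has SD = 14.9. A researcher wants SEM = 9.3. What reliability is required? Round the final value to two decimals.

r = 1 − (SEM / SD)² = 1 − (9.3000 / 14.9)² ≈ 1 − 0.3896 ≈ 0.6104

0.61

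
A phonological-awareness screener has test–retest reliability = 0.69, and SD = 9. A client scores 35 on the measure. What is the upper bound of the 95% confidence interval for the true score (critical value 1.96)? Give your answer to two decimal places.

44.82

SEM = 9.0000·√(1 − 0.6900) ≃ 5.0110
Margin = 1.96 · 5.0110 ≃ 9.8215
Upper bound: 35 + 9.8215 = 44.8215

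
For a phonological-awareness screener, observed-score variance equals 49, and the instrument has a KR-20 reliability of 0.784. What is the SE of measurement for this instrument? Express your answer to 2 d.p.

3.25

σ = 49^(1/2) = 7.0000
The standard error of measurement is 7.0000×√(1 − 0.7840) ≈ 7.0000×0.4648 ≈ 3.2533.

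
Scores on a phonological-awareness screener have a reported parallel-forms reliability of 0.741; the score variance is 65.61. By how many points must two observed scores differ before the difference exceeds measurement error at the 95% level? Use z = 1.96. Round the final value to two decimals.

11.43

SD = √65.61 = 8.1000
The standard error of measurement is 8.1000*√(1 − 0.7410) ≈ 8.1000*0.5089 ≈ 4.1223.
SE_diff = SEM * √2 ≈ 4.1223 * 1.4142 ≈ 5.8297
Smallest detectable difference = 1.96*5.8297 ≈ 11.4263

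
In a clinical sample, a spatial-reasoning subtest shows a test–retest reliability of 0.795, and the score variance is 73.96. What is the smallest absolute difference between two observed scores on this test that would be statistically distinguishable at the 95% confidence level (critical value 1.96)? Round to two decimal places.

SD = √73.96 ≈ 8.600
SEM = 8.600*√(1 − 0.795) ≈ 3.894
Standard error of the difference = 3.894·√2 ≈ 5.507
Smallest detectable difference = 1.96*5.507 ≈ 10.793

10.79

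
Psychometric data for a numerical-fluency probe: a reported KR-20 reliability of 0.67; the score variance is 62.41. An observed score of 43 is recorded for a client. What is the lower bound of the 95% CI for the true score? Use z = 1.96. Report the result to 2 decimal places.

SD = √62.41 ≈ 7.9000
SEM = 7.9000*√(1 − 0.6700) ≈ 4.5382
1.96 * SEM ≈ 8.8949
Lower limit = 43 − 8.8949 ≈ 34.1051

34.11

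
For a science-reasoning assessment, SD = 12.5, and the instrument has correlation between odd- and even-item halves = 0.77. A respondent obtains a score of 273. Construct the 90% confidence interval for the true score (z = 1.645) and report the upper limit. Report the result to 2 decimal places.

280.41

Spearman-Brown: r = 2(0.77) / (1 + 0.77) = 1.54000 / 1.77000 ≈ 0.87006
SEM = 12.50000·√(1 − 0.87006) ≈ 4.50596
Margin = 1.645 · 4.50596 ≈ 7.41230
Upper bound: 273 + 7.41230 = 280.41230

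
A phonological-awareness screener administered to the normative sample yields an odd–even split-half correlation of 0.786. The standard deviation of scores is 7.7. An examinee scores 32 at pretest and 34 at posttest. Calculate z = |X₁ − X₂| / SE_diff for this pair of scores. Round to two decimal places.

Full-length reliability (Spearman-Brown) = 2(0.786)/(1+0.786) ≃ 0.88018
SEM = 7.70000·√(1 − 0.88018) ≃ 2.66537
SE_diff = SEM · √2 ≃ 2.66537 · 1.41421 ≃ 3.76940
z = |32 − 34| / 3.76940 = 2 / 3.76940 ≃ 0.53059

0.53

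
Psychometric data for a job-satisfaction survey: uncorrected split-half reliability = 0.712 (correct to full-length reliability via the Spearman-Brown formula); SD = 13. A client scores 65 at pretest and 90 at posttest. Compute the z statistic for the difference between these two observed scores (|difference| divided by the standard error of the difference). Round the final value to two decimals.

r_full = 2·0.712 / (1 + 0.712) ≈ 0.8318
SEM = 13.0000×√(1 − 0.8318) ≈ 5.3320
SE_diff = √2 × SEM ≈ 7.5405
z = 25 / 7.5405 ≈ 3.3154

3.32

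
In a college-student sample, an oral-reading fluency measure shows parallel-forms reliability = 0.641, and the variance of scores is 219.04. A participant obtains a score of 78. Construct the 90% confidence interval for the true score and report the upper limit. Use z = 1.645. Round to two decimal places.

SD = √219.04 = 14.8000
SEM = 14.8000*√(1 − 0.6410) ≃ 8.8677
Margin = 1.645 * 8.8677 ≃ 14.5873
Upper bound: 78 + 14.5873 = 92.5873

92.59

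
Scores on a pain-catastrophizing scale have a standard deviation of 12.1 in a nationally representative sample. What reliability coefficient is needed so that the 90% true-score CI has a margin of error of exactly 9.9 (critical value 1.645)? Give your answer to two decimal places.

0.75

Required SEM = 9.9 / 1.645 ≃ 6.0182
r = 1 − (SEM / SD)² = 1 − (6.0182 / 12.1)² ≃ 1 − 0.2474 ≃ 0.7526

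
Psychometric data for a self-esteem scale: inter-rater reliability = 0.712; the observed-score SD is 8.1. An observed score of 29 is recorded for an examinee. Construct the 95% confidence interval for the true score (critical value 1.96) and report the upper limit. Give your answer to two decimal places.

37.52

The standard error of measurement is 8.100·√(1 − 0.712) ≃ 8.100·0.537 ≃ 4.347.
Half-width = 1.96·4.347 ≃ 8.520
Upper bound: 29 + 8.520 = 37.520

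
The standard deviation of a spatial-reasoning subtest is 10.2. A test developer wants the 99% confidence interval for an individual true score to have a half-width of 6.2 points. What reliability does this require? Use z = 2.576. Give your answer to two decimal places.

0.94

SEM needed = half-width / z = 6.2/2.576 ≈ 2.4068
r = 1 − (2.4068/10.2)² ≈ 1 − 0.0557 ≈ 0.9443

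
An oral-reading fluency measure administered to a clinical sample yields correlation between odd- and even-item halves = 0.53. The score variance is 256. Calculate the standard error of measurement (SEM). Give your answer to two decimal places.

SD = √256 = 16.0000
Spearman-Brown: r = 2(0.53) / (1 + 0.53) = 1.0600 / 1.5300 ≈ 0.6928
SEM = 16.0000×√(1 − 0.6928) ≈ 8.8679

8.87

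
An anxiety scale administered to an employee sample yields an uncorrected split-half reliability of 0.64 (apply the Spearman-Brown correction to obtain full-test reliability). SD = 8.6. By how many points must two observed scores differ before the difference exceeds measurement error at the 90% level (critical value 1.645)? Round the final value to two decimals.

9.37

r_full = 2·0.64 / (1 + 0.64) ≈ 0.7805
SEM = 8.6000 × √(1 − 0.7805) = 8.6000 × √0.2195 ≈ 8.6000 × 0.4685 ≈ 4.0293
SE_diff = SEM × √2 ≈ 4.0293 × 1.4142 ≈ 5.6983
Minimum reliable difference = 1.645 × SE_diff ≈ 1.645 × 5.6983 ≈ 9.3736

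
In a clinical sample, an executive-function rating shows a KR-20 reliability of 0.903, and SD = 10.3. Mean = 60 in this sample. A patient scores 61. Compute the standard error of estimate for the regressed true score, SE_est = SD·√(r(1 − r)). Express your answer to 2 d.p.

SE_est = SD * √(r(1 − r)) = 10.3000 * √0.0876 ≃ 10.3000 * 0.2960 ≃ 3.0484

3.05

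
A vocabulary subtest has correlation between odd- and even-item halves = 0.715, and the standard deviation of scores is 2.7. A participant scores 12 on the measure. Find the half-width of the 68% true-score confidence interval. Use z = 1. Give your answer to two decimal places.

1.10

r_full = 2·0.715 / (1 + 0.715) ≈ 0.834
SEM = 2.700·√(1 − 0.834) ≈ 1.101
Margin = 1 · 1.101 ≈ 1.101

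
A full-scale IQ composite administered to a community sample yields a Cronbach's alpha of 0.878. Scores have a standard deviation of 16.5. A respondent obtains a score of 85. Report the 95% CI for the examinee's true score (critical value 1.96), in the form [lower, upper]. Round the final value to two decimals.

[73.70, 96.30]

SEM = 16.5000 × √(1 − 0.8780) = 16.5000 × √0.1220 ≈ 16.5000 × 0.3493 ≈ 5.7632
Half-width = 1.96×5.7632 ≈ 11.2959
95% CI: 85 ± 11.2959 = [73.7041, 96.2959]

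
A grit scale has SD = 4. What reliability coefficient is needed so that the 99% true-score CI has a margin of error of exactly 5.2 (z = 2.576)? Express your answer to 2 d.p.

SEM needed = half-width / z = 5.2/2.576 ≈ 2.019
r = 1 − (2.019/4)² ≈ 1 − 0.255 ≈ 0.745

0.75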